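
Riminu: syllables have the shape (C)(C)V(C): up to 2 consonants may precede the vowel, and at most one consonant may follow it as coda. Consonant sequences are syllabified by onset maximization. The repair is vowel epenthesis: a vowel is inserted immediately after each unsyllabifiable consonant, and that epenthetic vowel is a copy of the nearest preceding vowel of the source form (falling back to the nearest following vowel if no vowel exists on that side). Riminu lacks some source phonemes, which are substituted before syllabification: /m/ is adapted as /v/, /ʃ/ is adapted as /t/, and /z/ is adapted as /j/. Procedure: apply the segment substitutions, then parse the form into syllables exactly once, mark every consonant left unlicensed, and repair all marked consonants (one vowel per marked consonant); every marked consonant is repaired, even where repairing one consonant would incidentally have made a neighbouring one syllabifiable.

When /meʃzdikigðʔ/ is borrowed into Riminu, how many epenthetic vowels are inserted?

2

After substitution the input is /vetjdikigðʔ/.
The unsyllabifiable consonants are /ð/, /ʔ/; each receives one epenthetic vowel.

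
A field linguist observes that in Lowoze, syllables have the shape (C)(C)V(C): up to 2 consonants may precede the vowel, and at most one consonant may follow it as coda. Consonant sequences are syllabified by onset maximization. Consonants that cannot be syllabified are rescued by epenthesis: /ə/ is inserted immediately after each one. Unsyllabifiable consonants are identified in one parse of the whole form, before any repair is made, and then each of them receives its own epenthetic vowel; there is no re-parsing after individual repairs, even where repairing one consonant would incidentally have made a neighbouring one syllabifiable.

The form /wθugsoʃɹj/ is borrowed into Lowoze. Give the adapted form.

Under (C)(C)V(C), the unsyllabifiable consonants are /ɹ/, /j/ (at most one coda consonant is licensed; onsets may contain at most 2 consonants).
Inserting the epenthetic vowel yields /ɹ/ → /ɹə/, /j/ → /jə/.

wθugsoʃɹəjə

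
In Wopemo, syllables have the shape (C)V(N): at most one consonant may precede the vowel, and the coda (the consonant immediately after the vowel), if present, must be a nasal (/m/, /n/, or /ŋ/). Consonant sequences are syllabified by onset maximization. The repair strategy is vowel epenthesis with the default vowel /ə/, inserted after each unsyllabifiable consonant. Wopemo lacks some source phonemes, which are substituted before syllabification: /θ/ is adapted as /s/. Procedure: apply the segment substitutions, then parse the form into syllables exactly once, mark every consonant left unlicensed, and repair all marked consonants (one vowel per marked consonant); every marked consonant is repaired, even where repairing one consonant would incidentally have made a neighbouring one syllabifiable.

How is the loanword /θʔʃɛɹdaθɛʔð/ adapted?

səʔəʃɛɹədasɛʔəðə

Substitution: /θ/ → /s/, giving /sʔʃɛɹdasɛʔð/.
Syllabifying with onset maximization leaves /s/, /ʔ/, /ɹ/, /ʔ/, /ð/ stranded (only a nasal (/m/, /n/, or /ŋ/) is licensed in coda position; onsets are limited to one consonant).
Each unlicensed consonant becomes the onset of a new syllable: /s/ → /sə/, /ʔ/ → /ʔə/, /ɹ/ → /ɹə/, /ʔ/ → /ʔə/, /ð/ → /ðə/.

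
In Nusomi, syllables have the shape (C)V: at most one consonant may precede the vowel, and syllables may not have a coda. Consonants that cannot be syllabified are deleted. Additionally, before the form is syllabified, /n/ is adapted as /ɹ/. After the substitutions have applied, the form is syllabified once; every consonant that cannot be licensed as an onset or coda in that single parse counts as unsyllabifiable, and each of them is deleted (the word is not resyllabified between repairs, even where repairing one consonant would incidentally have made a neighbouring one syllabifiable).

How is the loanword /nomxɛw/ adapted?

Substitution: /n/ → /ɹ/, giving /ɹomxɛw/.
The consonants /m/, /w/ cannot be parsed into a legal (C)V syllable (no codas are permitted; onsets are limited to one consonant).
Deletion applies to /m/, /w/.

ɹoxɛ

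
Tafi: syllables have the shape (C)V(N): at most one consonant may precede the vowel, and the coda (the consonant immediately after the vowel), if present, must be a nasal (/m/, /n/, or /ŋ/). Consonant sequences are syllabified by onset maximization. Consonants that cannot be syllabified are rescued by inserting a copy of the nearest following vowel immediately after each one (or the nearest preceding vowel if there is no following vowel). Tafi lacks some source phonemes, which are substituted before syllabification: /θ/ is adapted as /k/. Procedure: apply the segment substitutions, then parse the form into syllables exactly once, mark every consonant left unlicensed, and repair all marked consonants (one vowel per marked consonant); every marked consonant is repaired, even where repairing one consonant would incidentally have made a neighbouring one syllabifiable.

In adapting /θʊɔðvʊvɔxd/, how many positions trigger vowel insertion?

After substitution the input is /kʊɔðvʊvɔxd/.
The unsyllabifiable consonants are /ð/, /x/, /d/; each receives one epenthetic vowel.

3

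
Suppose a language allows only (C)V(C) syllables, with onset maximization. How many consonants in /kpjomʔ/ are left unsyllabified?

3

The consonants /k/, /p/, /ʔ/ cannot be parsed into a legal (C)V(C) syllable (at most one coda consonant is licensed; onsets are limited to one consonant).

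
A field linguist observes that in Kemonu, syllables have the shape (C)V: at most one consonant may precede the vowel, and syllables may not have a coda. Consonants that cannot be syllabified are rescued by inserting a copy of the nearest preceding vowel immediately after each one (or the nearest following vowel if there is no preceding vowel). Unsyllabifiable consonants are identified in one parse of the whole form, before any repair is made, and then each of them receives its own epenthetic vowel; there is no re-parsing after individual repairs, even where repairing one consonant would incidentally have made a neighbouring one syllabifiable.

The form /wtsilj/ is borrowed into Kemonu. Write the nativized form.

The consonants /w/, /t/, /l/, /j/ cannot be parsed into a legal (C)V syllable (no codas are permitted; onsets are limited to one consonant).
Each unlicensed consonant becomes the onset of a new syllable: /w/ → /wi/, /t/ → /ti/, /l/ → /li/, /j/ → /ji/.

witisiliji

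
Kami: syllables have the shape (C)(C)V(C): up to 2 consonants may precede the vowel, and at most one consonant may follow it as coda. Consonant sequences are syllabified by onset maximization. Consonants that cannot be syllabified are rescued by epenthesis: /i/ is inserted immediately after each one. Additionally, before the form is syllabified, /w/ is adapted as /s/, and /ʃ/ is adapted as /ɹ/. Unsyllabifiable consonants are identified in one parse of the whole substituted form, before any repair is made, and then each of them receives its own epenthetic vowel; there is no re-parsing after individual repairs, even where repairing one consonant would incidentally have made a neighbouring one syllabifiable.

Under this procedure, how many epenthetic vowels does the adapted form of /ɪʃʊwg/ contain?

After substitution the input is /ɪɹʊsg/.
The unsyllabifiable consonants are /g/; each receives one epenthetic vowel.

1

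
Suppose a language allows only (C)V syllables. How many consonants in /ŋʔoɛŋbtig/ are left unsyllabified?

Syllabifying with onset maximization leaves /ŋ/, /ŋ/, /b/, /g/ stranded (no codas are permitted; onsets are limited to one consonant).

4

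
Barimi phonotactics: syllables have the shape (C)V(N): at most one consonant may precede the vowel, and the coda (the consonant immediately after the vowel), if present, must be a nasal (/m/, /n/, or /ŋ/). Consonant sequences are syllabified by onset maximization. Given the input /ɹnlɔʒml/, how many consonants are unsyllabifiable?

Under (C)V(N), the unsyllabifiable consonants are /ɹ/, /n/, /ʒ/, /m/, /l/ (only a nasal (/m/, /n/, or /ŋ/) is licensed in coda position; onsets are limited to one consonant).

5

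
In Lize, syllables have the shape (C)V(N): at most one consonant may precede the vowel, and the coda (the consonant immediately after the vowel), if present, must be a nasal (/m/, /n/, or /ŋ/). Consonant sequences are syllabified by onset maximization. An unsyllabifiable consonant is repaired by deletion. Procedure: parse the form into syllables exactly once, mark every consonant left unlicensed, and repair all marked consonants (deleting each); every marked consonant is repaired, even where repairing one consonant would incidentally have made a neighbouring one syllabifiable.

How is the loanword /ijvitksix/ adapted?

ivisi

The consonants /j/, /t/, /k/, /x/ cannot be parsed into a legal (C)V(N) syllable (only a nasal (/m/, /n/, or /ŋ/) is licensed in coda position; onsets are limited to one consonant).
Deleting the stranded consonants removes /j/, /t/, /k/, /x/.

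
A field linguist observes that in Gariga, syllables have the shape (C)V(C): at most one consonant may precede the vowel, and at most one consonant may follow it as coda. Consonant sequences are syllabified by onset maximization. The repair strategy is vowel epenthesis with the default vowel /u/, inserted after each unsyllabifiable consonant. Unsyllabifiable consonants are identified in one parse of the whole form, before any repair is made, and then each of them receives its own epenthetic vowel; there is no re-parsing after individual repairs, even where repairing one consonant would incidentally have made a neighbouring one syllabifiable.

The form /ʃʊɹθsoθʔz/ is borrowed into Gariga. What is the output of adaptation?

ʃʊɹθusoθʔuzu

Under (C)V(C), the unsyllabifiable consonants are /θ/, /ʔ/, /z/ (at most one coda consonant is licensed; onsets are limited to one consonant).
Inserting the epenthetic vowel yields /θ/ → /θu/, /ʔ/ → /ʔu/, /z/ → /zu/.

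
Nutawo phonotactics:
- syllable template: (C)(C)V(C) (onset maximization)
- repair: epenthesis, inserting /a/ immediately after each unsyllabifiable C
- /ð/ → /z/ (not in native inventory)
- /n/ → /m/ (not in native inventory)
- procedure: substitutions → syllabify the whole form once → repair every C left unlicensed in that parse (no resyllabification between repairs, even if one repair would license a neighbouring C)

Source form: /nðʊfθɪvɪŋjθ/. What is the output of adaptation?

Substitution: /n/ → /m/, /ð/ → /z/, giving /mzʊfθɪvɪŋjθ/.
Under (C)(C)V(C), the unsyllabifiable consonants are /j/, /θ/ (at most one coda consonant is licensed; onsets may contain at most 2 consonants).
Each unlicensed consonant becomes the onset of a new syllable: /j/ → /ja/, /θ/ → /θa/.

mzʊfθɪvɪŋjaθa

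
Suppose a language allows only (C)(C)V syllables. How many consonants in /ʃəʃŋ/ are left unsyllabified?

The consonants /ʃ/, /ŋ/ cannot be parsed into a legal (C)(C)V syllable (no codas are permitted; onsets may contain at most 2 consonants).

2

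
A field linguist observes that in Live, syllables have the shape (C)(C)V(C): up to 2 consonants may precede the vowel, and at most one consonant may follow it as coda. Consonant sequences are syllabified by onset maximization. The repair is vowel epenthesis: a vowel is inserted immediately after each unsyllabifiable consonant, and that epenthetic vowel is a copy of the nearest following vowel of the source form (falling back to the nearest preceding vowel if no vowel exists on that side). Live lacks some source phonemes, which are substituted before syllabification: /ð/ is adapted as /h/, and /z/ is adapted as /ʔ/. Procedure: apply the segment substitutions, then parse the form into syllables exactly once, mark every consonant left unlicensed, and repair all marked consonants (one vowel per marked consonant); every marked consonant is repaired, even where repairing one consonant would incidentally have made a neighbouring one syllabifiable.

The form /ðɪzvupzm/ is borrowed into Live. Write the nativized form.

Substitution: /ð/ → /h/, /z/ → /ʔ/, giving /hɪʔvupʔm/.
The consonants /ʔ/, /m/ cannot be parsed into a legal (C)(C)V(C) syllable (at most one coda consonant is licensed; onsets may contain at most 2 consonants).
Inserting the epenthetic vowel yields /ʔ/ → /ʔu/, /m/ → /mu/.

hɪʔvupʔumu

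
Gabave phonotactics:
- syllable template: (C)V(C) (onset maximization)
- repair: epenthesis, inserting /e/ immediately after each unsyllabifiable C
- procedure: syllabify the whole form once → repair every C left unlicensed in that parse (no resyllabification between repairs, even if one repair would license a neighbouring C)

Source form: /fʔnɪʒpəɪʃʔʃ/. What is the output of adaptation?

feʔenɪʒpəɪʃʔeʃe

Under (C)V(C), the unsyllabifiable consonants are /f/, /ʔ/, /ʔ/, /ʃ/ (at most one coda consonant is licensed; onsets are limited to one consonant).
Inserting the epenthetic vowel yields /f/ → /fe/, /ʔ/ → /ʔe/, /ʔ/ → /ʔe/, /ʃ/ → /ʃe/.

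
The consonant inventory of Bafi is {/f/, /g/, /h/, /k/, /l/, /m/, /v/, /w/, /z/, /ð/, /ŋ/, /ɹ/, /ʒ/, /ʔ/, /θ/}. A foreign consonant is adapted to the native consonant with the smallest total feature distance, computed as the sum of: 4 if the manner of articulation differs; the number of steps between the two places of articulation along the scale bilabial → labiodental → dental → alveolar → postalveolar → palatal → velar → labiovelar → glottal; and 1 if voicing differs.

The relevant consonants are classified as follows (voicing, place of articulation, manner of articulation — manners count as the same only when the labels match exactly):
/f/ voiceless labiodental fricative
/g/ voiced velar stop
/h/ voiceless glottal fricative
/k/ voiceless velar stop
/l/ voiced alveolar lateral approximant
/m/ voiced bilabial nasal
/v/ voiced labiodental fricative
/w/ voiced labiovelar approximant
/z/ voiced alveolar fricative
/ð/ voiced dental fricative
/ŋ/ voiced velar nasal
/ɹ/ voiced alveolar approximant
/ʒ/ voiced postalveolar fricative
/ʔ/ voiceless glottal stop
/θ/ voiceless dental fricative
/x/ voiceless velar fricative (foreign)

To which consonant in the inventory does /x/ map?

/h/ is closest: same manner (fricative), place distance 2 (velar→glottal), same voicing; total 2. Next closest is /ʒ/ at distance 3.

h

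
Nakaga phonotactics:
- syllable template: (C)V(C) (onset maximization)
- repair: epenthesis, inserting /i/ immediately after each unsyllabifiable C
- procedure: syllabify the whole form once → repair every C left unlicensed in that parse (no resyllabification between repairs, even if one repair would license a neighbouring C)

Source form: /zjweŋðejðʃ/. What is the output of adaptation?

zijiweŋðejðiʃi

Syllabifying with onset maximization leaves /z/, /j/, /ð/, /ʃ/ stranded (at most one coda consonant is licensed; onsets are limited to one consonant).
Epenthesis after each stranded consonant: /z/ → /zi/, /j/ → /ji/, /ð/ → /ði/, /ʃ/ → /ʃi/.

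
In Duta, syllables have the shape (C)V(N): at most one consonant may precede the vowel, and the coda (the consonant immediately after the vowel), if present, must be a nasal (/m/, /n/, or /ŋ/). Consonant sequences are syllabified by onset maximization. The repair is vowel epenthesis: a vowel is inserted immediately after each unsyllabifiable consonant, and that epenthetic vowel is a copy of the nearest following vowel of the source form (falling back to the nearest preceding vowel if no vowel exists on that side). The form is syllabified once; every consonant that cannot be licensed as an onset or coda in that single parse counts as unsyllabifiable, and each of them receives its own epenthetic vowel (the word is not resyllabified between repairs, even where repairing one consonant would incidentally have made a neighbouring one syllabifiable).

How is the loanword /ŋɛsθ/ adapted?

The consonants /s/, /θ/ cannot be parsed into a legal (C)V(N) syllable (only a nasal (/m/, /n/, or /ŋ/) is licensed in coda position; onsets are limited to one consonant).
Each unlicensed consonant becomes the onset of a new syllable: /s/ → /sɛ/, /θ/ → /θɛ/.

ŋɛsɛθɛ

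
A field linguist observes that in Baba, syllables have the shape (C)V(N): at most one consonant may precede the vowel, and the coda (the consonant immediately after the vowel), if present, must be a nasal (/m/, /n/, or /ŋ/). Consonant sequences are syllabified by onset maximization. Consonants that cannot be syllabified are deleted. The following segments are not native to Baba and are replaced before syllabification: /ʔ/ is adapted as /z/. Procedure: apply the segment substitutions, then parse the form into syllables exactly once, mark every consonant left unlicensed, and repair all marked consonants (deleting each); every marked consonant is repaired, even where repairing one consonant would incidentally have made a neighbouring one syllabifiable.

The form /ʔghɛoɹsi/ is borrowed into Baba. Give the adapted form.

hɛosi

Substitution: /ʔ/ → /z/, giving /zghɛoɹsi/.
The consonants /z/, /g/, /ɹ/ cannot be parsed into a legal (C)V(N) syllable (only a nasal (/m/, /n/, or /ŋ/) is licensed in coda position; onsets are limited to one consonant).
Deletion applies to /z/, /g/, /ɹ/.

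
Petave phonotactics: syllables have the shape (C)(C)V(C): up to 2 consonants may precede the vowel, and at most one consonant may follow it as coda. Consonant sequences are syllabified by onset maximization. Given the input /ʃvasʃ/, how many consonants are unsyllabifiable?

The consonants /ʃ/ cannot be parsed into a legal (C)(C)V(C) syllable (at most one coda consonant is licensed; onsets may contain at most 2 consonants).

1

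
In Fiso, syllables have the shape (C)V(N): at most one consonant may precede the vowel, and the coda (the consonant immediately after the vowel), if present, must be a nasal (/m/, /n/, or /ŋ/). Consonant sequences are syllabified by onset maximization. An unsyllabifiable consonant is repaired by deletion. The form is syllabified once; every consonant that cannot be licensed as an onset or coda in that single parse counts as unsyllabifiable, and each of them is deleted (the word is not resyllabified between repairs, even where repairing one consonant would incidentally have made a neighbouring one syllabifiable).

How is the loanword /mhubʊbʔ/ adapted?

hubʊ

Under (C)V(N), the unsyllabifiable consonants are /m/, /b/, /ʔ/ (only a nasal (/m/, /n/, or /ŋ/) is licensed in coda position; onsets are limited to one consonant).
Deletion applies to /m/, /b/, /ʔ/.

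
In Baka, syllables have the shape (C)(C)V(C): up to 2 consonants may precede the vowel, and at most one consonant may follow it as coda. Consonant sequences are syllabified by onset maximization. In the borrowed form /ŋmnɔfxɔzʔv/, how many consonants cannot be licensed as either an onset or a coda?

3

Under (C)(C)V(C), the unsyllabifiable consonants are /ŋ/, /ʔ/, /v/ (at most one coda consonant is licensed; onsets may contain at most 2 consonants).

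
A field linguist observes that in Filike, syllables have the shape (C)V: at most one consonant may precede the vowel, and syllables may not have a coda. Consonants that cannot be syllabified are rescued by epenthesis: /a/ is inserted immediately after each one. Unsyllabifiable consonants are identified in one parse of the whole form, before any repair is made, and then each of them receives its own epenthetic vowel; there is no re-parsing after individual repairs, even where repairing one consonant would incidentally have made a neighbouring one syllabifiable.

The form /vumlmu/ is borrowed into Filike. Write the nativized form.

Under (C)V, the unsyllabifiable consonants are /m/, /l/ (no codas are permitted; onsets are limited to one consonant).
Epenthesis after each stranded consonant: /m/ → /ma/, /l/ → /la/.

vumalamu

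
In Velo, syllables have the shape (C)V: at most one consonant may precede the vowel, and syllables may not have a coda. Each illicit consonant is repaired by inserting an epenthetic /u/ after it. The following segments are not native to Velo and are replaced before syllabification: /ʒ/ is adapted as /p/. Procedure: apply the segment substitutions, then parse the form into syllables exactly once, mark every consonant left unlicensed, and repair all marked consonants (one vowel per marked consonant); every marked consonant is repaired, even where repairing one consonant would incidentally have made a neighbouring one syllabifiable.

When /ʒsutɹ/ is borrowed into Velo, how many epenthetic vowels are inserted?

After substitution the input is /psutɹ/.
The unsyllabifiable consonants are /p/, /t/, /ɹ/; each receives one epenthetic vowel.

3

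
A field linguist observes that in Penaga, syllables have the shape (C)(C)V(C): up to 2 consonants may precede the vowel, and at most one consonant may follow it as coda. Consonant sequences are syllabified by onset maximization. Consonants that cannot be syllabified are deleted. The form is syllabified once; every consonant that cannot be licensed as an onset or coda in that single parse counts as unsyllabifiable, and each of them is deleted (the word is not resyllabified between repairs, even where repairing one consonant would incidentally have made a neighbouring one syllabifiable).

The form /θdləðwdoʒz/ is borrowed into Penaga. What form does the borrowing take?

dləðwdoʒ

The consonants /θ/, /z/ cannot be parsed into a legal (C)(C)V(C) syllable (at most one coda consonant is licensed; onsets may contain at most 2 consonants).
Deleting the stranded consonants removes /θ/, /z/.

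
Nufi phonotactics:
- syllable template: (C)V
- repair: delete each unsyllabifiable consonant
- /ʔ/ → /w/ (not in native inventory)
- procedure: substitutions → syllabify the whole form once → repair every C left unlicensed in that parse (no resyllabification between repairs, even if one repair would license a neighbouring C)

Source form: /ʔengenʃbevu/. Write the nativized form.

Substitution: /ʔ/ → /w/, giving /wengenʃbevu/.
The consonants /n/, /n/, /ʃ/ cannot be parsed into a legal (C)V syllable (no codas are permitted; onsets are limited to one consonant).
Each unlicensed consonant is deleted: /n/, /n/, /ʃ/.

wegebevu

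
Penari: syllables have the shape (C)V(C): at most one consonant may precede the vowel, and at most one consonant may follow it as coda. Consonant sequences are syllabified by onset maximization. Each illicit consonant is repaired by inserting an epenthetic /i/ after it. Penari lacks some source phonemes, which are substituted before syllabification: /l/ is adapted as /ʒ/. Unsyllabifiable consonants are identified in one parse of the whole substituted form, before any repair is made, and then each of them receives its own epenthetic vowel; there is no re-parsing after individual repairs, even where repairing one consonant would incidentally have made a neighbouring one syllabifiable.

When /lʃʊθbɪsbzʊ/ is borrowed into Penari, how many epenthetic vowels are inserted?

2

After substitution the input is /ʒʃʊθbɪsbzʊ/.
The unsyllabifiable consonants are /ʒ/, /b/; each receives one epenthetic vowel.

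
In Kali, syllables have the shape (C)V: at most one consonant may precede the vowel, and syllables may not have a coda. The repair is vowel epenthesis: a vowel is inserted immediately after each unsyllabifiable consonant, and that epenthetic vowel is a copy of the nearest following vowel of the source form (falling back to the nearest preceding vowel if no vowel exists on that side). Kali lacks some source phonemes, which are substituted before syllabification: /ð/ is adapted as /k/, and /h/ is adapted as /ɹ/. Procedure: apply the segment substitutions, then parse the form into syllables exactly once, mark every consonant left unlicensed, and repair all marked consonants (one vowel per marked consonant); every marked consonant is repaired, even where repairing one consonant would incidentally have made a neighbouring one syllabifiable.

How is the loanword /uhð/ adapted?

uɹuku

Substitution: /h/ → /ɹ/, /ð/ → /k/, giving /uɹk/.
Under (C)V, the unsyllabifiable consonants are /ɹ/, /k/ (no codas are permitted; onsets are limited to one consonant).
Each unlicensed consonant becomes the onset of a new syllable: /ɹ/ → /ɹu/, /k/ → /ku/.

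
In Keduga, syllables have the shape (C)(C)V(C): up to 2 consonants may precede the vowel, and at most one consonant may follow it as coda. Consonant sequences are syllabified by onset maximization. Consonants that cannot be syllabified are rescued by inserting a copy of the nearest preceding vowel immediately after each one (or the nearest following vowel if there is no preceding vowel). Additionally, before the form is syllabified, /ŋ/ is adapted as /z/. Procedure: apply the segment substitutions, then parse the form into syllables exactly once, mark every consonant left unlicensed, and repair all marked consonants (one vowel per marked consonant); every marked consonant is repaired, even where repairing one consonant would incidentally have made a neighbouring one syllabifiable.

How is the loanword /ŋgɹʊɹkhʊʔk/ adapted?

zʊgɹʊɹkhʊʔkʊ

Substitution: /ŋ/ → /z/, giving /zgɹʊɹkhʊʔk/.
Under (C)(C)V(C), the unsyllabifiable consonants are /z/, /k/ (at most one coda consonant is licensed; onsets may contain at most 2 consonants).
Each unlicensed consonant becomes the onset of a new syllable: /z/ → /zʊ/, /k/ → /kʊ/.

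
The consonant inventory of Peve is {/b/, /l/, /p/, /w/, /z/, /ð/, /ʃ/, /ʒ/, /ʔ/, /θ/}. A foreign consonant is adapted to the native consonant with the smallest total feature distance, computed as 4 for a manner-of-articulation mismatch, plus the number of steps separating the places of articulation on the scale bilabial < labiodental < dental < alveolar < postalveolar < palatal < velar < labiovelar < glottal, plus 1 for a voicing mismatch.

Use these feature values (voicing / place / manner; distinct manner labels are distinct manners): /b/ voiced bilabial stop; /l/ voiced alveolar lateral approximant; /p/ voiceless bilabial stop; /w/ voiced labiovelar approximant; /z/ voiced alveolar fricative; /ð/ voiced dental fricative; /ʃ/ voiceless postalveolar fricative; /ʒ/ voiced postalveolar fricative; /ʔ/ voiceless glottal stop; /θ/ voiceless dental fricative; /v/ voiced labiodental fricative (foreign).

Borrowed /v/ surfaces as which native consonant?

/ð/ is closest: same manner (fricative), place distance 1 (labiodental→dental), same voicing; total 1. Next closest is /z/ at distance 2.

ð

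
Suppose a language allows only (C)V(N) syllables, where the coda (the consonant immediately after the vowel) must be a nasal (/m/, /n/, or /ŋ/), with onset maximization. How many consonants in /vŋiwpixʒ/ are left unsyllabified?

4

Under (C)V(N), the unsyllabifiable consonants are /v/, /w/, /x/, /ʒ/ (only a nasal (/m/, /n/, or /ŋ/) is licensed in coda position; onsets are limited to one consonant).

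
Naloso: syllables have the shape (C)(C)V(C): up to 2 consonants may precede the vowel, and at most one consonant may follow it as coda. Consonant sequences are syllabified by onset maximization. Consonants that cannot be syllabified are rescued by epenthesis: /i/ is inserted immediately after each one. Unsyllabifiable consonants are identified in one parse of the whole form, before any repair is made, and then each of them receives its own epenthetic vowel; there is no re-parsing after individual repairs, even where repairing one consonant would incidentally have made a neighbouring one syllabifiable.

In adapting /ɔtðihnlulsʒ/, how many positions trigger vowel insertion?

The unsyllabifiable consonants are /s/, /ʒ/; each receives one epenthetic vowel.

2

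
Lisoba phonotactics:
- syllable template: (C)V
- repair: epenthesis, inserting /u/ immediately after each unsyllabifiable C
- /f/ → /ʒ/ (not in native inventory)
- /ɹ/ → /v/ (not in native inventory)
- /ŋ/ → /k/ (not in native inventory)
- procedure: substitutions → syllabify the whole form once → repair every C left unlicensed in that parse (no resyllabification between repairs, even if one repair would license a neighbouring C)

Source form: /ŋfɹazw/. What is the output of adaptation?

Substitution: /ŋ/ → /k/, /f/ → /ʒ/, /ɹ/ → /v/, giving /kʒvazw/.
Under (C)V, the unsyllabifiable consonants are /k/, /ʒ/, /z/, /w/ (no codas are permitted; onsets are limited to one consonant).
Epenthesis after each stranded consonant: /k/ → /ku/, /ʒ/ → /ʒu/, /z/ → /zu/, /w/ → /wu/.

kuʒuvazuwu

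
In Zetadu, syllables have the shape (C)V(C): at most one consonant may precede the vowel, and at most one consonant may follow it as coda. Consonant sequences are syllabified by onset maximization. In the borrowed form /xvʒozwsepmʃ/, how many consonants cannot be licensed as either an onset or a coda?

5

Under (C)V(C), the unsyllabifiable consonants are /x/, /v/, /w/, /m/, /ʃ/ (at most one coda consonant is licensed; onsets are limited to one consonant).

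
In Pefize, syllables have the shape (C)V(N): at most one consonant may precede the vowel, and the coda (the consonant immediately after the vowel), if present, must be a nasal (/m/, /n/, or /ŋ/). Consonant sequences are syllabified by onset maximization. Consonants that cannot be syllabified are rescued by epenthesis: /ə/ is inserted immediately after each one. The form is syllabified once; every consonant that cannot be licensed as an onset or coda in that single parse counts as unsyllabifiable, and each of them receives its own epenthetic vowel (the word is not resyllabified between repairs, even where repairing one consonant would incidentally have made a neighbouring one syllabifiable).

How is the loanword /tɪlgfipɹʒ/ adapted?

The consonants /l/, /g/, /p/, /ɹ/, /ʒ/ cannot be parsed into a legal (C)V(N) syllable (only a nasal (/m/, /n/, or /ŋ/) is licensed in coda position; onsets are limited to one consonant).
Each unlicensed consonant becomes the onset of a new syllable: /l/ → /lə/, /g/ → /gə/, /p/ → /pə/, /ɹ/ → /ɹə/, /ʒ/ → /ʒə/.

tɪləgəfipəɹəʒə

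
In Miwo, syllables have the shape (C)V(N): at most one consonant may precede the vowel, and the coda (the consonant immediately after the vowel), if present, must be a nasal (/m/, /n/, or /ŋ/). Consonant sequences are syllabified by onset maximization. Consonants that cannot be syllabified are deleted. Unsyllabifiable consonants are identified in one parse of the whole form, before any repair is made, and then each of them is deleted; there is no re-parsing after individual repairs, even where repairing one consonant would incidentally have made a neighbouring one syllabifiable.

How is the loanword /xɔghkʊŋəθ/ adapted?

xɔkʊŋə

Syllabifying with onset maximization leaves /g/, /h/, /θ/ stranded (only a nasal (/m/, /n/, or /ŋ/) is licensed in coda position; onsets are limited to one consonant).
Each unlicensed consonant is deleted: /g/, /h/, /θ/.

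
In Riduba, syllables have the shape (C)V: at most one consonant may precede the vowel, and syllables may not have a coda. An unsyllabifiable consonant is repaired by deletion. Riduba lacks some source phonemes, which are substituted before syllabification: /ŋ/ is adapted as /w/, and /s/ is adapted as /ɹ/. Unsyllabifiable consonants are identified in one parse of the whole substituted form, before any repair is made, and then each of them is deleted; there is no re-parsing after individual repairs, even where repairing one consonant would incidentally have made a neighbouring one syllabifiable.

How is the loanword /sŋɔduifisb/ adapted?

wɔduifi

Substitution: /s/ → /ɹ/, /ŋ/ → /w/, giving /ɹwɔduifiɹb/.
Under (C)V, the unsyllabifiable consonants are /ɹ/, /ɹ/, /b/ (no codas are permitted; onsets are limited to one consonant).
Deleting the stranded consonants removes /ɹ/, /ɹ/, /b/.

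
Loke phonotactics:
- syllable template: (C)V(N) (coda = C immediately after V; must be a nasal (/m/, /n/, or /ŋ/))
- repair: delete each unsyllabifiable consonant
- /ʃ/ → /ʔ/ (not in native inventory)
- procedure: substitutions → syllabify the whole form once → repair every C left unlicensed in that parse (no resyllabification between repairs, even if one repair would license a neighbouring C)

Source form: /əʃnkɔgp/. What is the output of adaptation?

Substitution: /ʃ/ → /ʔ/, giving /əʔnkɔgp/.
Under (C)V(N), the unsyllabifiable consonants are /ʔ/, /n/, /g/, /p/ (only a nasal (/m/, /n/, or /ŋ/) is licensed in coda position; onsets are limited to one consonant).
Deletion applies to /ʔ/, /n/, /g/, /p/.

əkɔ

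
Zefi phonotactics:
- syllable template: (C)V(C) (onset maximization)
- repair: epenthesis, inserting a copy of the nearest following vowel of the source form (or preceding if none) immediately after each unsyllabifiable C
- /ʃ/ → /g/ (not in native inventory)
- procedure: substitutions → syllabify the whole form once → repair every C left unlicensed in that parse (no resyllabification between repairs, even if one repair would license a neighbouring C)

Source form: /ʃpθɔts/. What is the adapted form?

gɔpɔθɔtsɔ

Substitution: /ʃ/ → /g/, giving /gpθɔts/.
Under (C)V(C), the unsyllabifiable consonants are /g/, /p/, /s/ (at most one coda consonant is licensed; onsets are limited to one consonant).
Epenthesis after each stranded consonant: /g/ → /gɔ/, /p/ → /pɔ/, /s/ → /sɔ/.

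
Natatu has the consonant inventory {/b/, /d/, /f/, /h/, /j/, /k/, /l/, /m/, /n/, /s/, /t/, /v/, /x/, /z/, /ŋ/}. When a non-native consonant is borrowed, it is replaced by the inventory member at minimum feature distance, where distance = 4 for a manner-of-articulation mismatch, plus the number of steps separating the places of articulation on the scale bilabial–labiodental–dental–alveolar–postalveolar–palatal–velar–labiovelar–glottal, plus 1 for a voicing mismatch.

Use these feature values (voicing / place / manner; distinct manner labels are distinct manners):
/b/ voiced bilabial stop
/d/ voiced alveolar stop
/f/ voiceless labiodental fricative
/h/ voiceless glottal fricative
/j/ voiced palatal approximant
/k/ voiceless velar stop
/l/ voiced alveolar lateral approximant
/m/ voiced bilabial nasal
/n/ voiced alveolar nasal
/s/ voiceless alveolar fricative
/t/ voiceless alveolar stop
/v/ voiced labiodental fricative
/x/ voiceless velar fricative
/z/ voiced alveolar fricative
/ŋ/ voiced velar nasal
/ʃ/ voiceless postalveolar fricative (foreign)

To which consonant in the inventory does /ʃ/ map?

/s/ is closest: same manner (fricative), place distance 1 (postalveolar→alveolar), same voicing; total 1. Next closest is /x/ at distance 2.

s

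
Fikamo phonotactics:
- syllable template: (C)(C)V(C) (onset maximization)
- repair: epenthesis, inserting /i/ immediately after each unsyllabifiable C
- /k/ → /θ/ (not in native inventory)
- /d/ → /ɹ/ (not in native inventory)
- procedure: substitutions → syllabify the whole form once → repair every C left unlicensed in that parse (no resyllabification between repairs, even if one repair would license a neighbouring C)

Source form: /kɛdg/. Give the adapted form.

θɛɹgi

Substitution: /k/ → /θ/, /d/ → /ɹ/, giving /θɛɹg/.
The consonants /g/ cannot be parsed into a legal (C)(C)V(C) syllable (at most one coda consonant is licensed; onsets may contain at most 2 consonants).
Epenthesis after each stranded consonant: /g/ → /gi/.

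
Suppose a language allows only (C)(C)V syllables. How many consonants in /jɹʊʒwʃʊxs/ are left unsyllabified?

3

Under (C)(C)V, the unsyllabifiable consonants are /ʒ/, /x/, /s/ (no codas are permitted; onsets may contain at most 2 consonants).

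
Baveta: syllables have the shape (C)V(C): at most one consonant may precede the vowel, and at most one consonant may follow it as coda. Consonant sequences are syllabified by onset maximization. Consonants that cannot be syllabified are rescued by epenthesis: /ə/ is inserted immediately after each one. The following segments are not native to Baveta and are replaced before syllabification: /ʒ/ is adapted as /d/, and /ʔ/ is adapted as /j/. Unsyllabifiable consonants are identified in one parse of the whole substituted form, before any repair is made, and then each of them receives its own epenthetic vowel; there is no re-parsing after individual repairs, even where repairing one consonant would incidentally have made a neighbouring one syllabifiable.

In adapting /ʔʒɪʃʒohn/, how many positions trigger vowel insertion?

2

After substitution the input is /jdɪʃdohn/.
The unsyllabifiable consonants are /j/, /n/; each receives one epenthetic vowel.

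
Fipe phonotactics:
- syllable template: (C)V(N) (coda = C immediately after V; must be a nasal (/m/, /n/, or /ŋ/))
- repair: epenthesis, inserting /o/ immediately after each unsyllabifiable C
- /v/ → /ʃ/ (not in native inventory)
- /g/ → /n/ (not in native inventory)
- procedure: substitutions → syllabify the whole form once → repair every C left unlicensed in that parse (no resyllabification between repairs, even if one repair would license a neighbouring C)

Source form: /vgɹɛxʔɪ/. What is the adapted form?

ʃonoɹɛxoʔɪ

Substitution: /v/ → /ʃ/, /g/ → /n/, giving /ʃnɹɛxʔɪ/.
Under (C)V(N), the unsyllabifiable consonants are /ʃ/, /n/, /x/ (only a nasal (/m/, /n/, or /ŋ/) is licensed in coda position; onsets are limited to one consonant).
Inserting the epenthetic vowel yields /ʃ/ → /ʃo/, /n/ → /no/, /x/ → /xo/.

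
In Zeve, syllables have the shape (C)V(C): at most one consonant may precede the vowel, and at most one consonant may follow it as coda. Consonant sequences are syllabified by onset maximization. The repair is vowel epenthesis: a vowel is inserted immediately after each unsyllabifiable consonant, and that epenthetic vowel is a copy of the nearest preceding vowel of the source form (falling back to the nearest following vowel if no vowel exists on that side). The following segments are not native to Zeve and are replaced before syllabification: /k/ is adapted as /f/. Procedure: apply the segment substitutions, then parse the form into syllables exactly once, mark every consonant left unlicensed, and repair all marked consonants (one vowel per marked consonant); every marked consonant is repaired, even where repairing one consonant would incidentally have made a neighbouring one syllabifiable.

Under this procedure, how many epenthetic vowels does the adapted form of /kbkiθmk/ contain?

After substitution the input is /fbfiθmf/.
The unsyllabifiable consonants are /f/, /b/, /m/, /f/; each receives one epenthetic vowel.

4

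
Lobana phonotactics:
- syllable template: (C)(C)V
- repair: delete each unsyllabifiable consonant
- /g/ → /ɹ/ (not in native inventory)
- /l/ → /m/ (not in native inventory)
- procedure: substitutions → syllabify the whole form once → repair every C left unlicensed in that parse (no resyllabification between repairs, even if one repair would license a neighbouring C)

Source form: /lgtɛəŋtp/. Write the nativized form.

Substitution: /l/ → /m/, /g/ → /ɹ/, giving /mɹtɛəŋtp/.
Under (C)(C)V, the unsyllabifiable consonants are /m/, /ŋ/, /t/, /p/ (no codas are permitted; onsets may contain at most 2 consonants).
Deletion applies to /m/, /ŋ/, /t/, /p/.

ɹtɛə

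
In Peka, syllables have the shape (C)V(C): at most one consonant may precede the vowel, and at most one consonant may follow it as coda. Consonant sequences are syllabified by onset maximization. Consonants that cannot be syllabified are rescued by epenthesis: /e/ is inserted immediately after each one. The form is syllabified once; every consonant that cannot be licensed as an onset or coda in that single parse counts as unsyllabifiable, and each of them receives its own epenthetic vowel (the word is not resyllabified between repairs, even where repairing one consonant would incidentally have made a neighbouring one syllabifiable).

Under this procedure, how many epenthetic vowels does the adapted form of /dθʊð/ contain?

1

The unsyllabifiable consonants are /d/; each receives one epenthetic vowel.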